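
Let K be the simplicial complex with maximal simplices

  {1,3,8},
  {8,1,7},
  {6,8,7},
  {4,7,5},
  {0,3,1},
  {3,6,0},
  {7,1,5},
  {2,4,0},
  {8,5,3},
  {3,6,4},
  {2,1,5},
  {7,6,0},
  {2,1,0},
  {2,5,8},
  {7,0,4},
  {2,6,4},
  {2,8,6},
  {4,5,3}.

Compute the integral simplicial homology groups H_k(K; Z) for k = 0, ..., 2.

H_0 = Z,  H_1 = Z × Z/2,  H_2 = 0.

Fix the vertex order 0 < 1 < 2 < 3 < 4 < 5 < 6 < 7 < 8 and write every simplex with vertices in increasing order. Then dim K = 2 and the simplices of K are:

  0-simplices (9): [0], [1], [2], [3], [4], [5], [6], [7], [8]
  1-simplices (27): (27 of them)
  2-simplices (18): [0,1,2], [0,1,3], [0,2,4], [0,3,6], [0,4,7], [0,6,7], [1,2,5], [1,3,8], [1,5,7], [1,7,8], [2,4,6], [2,5,8], [2,6,8], [3,4,5], [3,4,6], [3,5,8], [4,5,7], [6,7,8]

so the chain groups are C_0 ≅ Z^9, C_1 ≅ Z^27, C_2 ≅ Z^18.

The boundary map ∂_1: C_1 → C_0 maps an edge to its endpoints' difference, ∂[p,q] = q − p. For instance
  ∂[2,5] = [5] − [2].
As a 9×27 matrix over Z this has rank 8, with invariant factors (1,1,1,1,1,1,1,1).

∂_2: C_2 → C_1 maps a triangle to the signed sum of its edges. For instance
  ∂[1,7,8] = [7,8] − [1,8] + [1,7],
  ∂[0,1,3] = [1,3] − [0,3] + [0,1].
The 27×18 boundary matrix has rank 18 and Smith normal form diag(1,1,1,1,1,1,1,1,1,1,1,1,1,1,1,1,1,2).

Now H_k = ker ∂_k / im ∂_{k+1}, so:

  H_0: rank C_0 − rank ∂_1 = 9 − 8 = 1, and the invariant factors of ∂_1 are all 1, so H_0 = Z.
  H_1: rank ker ∂_1 − rank ∂_2 = (27 − 8) − 18 = 1, and ∂_2 has invariant factor 2 > 1, so H_1 = Z × Z/2.
  H_2: rank ker ∂_2 − rank ∂_3 = (18 − 18) − 0 = 0, and there is no ∂_3, so H_2 = 0.

As a check, the Euler characteristic is 9 − 27 + 18 = 0, which agrees with 1 − 1 + 0 = 0.
(K is a triangulation of the Klein bottle.)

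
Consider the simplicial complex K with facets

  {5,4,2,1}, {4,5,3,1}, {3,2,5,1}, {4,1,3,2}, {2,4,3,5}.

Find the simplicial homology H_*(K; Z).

Order the vertices as 1 < 2 < 3 < 4 < 5. Listing each simplex with vertices in this order, K has dimension 3 with simplices:

  0-simplices (5): [1], [2], [3], [4], [5]
  1-simplices (10): [1,2], [1,3], [1,4], [1,5], [2,3], [2,4], [2,5], [3,4], [3,5], [4,5]
  2-simplices (10): [1,2,3], [1,2,4], [1,2,5], [1,3,4], [1,3,5], [1,4,5], [2,3,4], [2,3,5], [2,4,5], [3,4,5]
  3-simplices (5): [1,2,3,4], [1,2,3,5], [1,2,4,5], [1,3,4,5], [2,3,4,5]

Hence C_0 ≅ Z^5, C_1 ≅ Z^10, C_2 ≅ Z^10, C_3 ≅ Z^5.

The boundary map ∂_1: C_1 → C_0 is given by ∂[p,q] = [q] − [p]. For instance
  ∂[2,4] = [4] − [2].
The resulting 5×10 matrix has rank 4, and its Smith normal form has invariant factors (1,1,1,1).

∂_2: C_2 → C_1 maps a triangle to the signed sum of its edges. For instance
  ∂[2,3,4] = [3,4] − [2,4] + [2,3],
  ∂[2,3,5] = [3,5] − [2,5] + [2,3].
This gives a 10×10 integer matrix of rank 6; reducing to Smith normal form yields diagonal entries (1,1,1,1,1,1).

The boundary map ∂_3: C_3 → C_2 sends each 3-simplex σ to the alternating sum Σ_i (−1)^i (σ with its i-th vertex removed). For instance
  ∂[1,2,4,5] = [2,4,5] − [1,4,5] + [1,2,5] − [1,2,4],
  ∂[1,2,3,5] = [2,3,5] − [1,3,5] + [1,2,5] − [1,2,3].
As a 10×5 matrix over Z this has rank 4, with invariant factors (1,1,1,1).

Computing H_k = (kernel of ∂_k) / (image of ∂_{k+1}):

  H_0: rank C_0 − rank ∂_1 = 5 − 4 = 1, and the invariant factors of ∂_1 are all 1, so H_0 = Z.
  H_1: rank ker ∂_1 − rank ∂_2 = (10 − 4) − 6 = 0, and the invariant factors of ∂_2 are all 1, so H_1 = 0.
  H_2: rank ker ∂_2 − rank ∂_3 = (10 − 6) − 4 = 0, and the invariant factors of ∂_3 are all 1, so H_2 = 0.
  H_3: rank ker ∂_3 − rank ∂_4 = (5 − 4) − 0 = 1, and there is no ∂_4, so H_3 = Z.

H_0 ≅ Z,  H_1 = 0,  H_2 = 0,  H_3 ≅ Z.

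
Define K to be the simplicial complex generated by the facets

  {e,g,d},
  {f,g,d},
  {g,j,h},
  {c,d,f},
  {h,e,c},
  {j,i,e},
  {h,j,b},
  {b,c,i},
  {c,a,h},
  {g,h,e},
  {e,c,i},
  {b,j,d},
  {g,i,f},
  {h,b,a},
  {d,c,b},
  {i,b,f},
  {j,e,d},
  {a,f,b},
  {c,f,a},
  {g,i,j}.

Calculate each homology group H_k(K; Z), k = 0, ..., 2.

Order the vertices as a < b < c < d < e < f < g < h < i < j. Listing each simplex with vertices in this order, K has dimension 2 with simplices:

  0-simplices (10): a, b, c, d, e, f, g, h, i, j
  1-simplices (30): ab, ac, af, ah, bc, bd, bf, bh, bi, bj, cd, ce, cf, ch, ci, de, df, dg, dj, eg, eh, ei, ej, fg, fi, gh, gi, gj, hj, ij
  2-simplices (20): abf, abh, acf, ach, bcd, bci, bdj, bfi, bhj, cdf, ceh, cei, deg, dej, dfg, egh, eij, fgi, ghj, gij

Hence C_0 ≅ Z^10, C_1 ≅ Z^30, C_2 ≅ Z^20.

The boundary map ∂_1: C_1 → C_0 sends each edge [p,q] (with p < q) to q − p. For instance
  ∂ce = e − c.
The 10×30 boundary matrix has rank 9 and Smith normal form diag(1,1,1,1,1,1,1,1,1).

Boundary ∂_2: C_2 → C_1 maps a triangle to the signed sum of its edges. For instance
  ∂abf = bf − af + ab,
  ∂dej = ej − dj + de.
The resulting 30×20 matrix has rank 20, and its Smith normal form has invariant factors (1,1,1,1,1,1,1,1,1,1,1,1,1,1,1,1,1,1,1,2).

Reading off H_k = ker ∂_k / im ∂_{k+1}:

  H_0: rank C_0 − rank ∂_1 = 10 − 9 = 1, and the invariant factors of ∂_1 are all 1, so H_0 = Z.
  H_1: rank ker ∂_1 − rank ∂_2 = (30 − 9) − 20 = 1, and ∂_2 has invariant factor 2 > 1, so H_1 = Z ⊕ Z/2.
  H_2: rank ker ∂_2 − rank ∂_3 = (20 − 20) − 0 = 0, and there is no ∂_3, so H_2 = 0.

(K is a triangulation of the Klein bottle.)

H_0 ≅ Z,  H_1 ≅ Z ⊕ Z/2,  H_2 = 0.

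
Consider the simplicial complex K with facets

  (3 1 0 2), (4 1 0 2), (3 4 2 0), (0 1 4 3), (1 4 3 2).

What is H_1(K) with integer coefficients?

Fix the vertex order 0 < 1 < 2 < 3 < 4 and write every simplex with vertices in increasing order. Then dim K = 3 and the simplices of K are:

  0-simplices (5): [0], [1], [2], [3], [4]
  1-simplices (10): [0,1], [0,2], [0,3], [0,4], [1,2], [1,3], [1,4], [2,3], [2,4], [3,4]
  2-simplices (10): [0,1,2], [0,1,3], [0,1,4], [0,2,3], [0,2,4], [0,3,4], [1,2,3], [1,2,4], [1,3,4], [2,3,4]
  3-simplices (5): [0,1,2,3], [0,1,2,4], [0,1,3,4], [0,2,3,4], [1,2,3,4]

giving chain groups C_0 ≅ Z^5, C_1 ≅ Z^10, C_2 ≅ Z^10, C_3 ≅ Z^5.

∂_1: C_1 → C_0 is given by ∂[p,q] = [q] − [p].
The resulting 5×10 matrix has rank 4, and its Smith normal form has invariant factors (1,1,1,1).

Boundary ∂_2: C_2 → C_1 acts by ∂[p,q,r] = [q,r] − [p,r] + [p,q]. For instance
  ∂[0,1,4] = [1,4] − [0,4] + [0,1],
  ∂[0,2,4] = [2,4] − [0,4] + [0,2].
The resulting 10×10 matrix has rank 6, and its Smith normal form has invariant factors (1,1,1,1,1,1).

The boundary map ∂_3: C_3 → C_2 sends each 3-simplex σ to the alternating sum Σ_i (−1)^i (σ with its i-th vertex removed). For instance
  ∂[0,1,3,4] = [1,3,4] − [0,3,4] + [0,1,4] − [0,1,3],
  ∂[1,2,3,4] = [2,3,4] − [1,3,4] + [1,2,4] − [1,2,3].
This gives a 10×5 integer matrix of rank 4; reducing to Smith normal form yields diagonal entries (1,1,1,1).

Now H_k = ker ∂_k / im ∂_{k+1}, so:

  H_1: rank ker ∂_1 − rank ∂_2 = (10 − 4) − 6 = 0, and the invariant factors of ∂_2 are all 1, so H_1 = 0.

(K is a triangulation of the 3-sphere S^3.)

H_1 ≅ 0.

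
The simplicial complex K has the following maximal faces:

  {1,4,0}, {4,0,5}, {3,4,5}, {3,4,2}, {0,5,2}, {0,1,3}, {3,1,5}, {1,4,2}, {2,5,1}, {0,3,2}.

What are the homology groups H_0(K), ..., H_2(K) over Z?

Order the vertices as 0 < 1 < 2 < 3 < 4 < 5. Listing each simplex with vertices in this order, K has dimension 2 with simplices:

  0-simplices (6): [0], [1], [2], [3], [4], [5]
  1-simplices (15): [0,1], [0,2], [0,3], [0,4], [0,5], [1,2], [1,3], [1,4], [1,5], [2,3], [2,4], [2,5], [3,4], [3,5], [4,5]
  2-simplices (10): [0,1,3], [0,1,4], [0,2,3], [0,2,5], [0,4,5], [1,2,4], [1,2,5], [1,3,5], [2,3,4], [3,4,5]

so the chain groups are C_0 ≅ Z^6, C_1 ≅ Z^15, C_2 ≅ Z^10.

Boundary ∂_1: C_1 → C_0 maps an edge to its endpoints' difference, ∂[p,q] = q − p. For instance
  ∂[1,5] = [5] − [1].
The 6×15 boundary matrix has rank 5 and Smith normal form diag(1,1,1,1,1).

The boundary map ∂_2: C_2 → C_1 acts by ∂[p,q,r] = [q,r] − [p,r] + [p,q]. For instance
  ∂[0,1,4] = [1,4] − [0,4] + [0,1],
  ∂[2,3,4] = [3,4] − [2,4] + [2,3].
This gives a 15×10 integer matrix of rank 10; reducing to Smith normal form yields diagonal entries (1,1,1,1,1,1,1,1,1,2).

From H_k ≅ ker(∂_k) / im(∂_{k+1}) we obtain:

  H_0: rank C_0 − rank ∂_1 = 6 − 5 = 1, and the invariant factors of ∂_1 are all 1, so H_0 = Z.
  H_1: rank ker ∂_1 − rank ∂_2 = (15 − 5) − 10 = 0, and ∂_2 has invariant factor 2 > 1, so H_1 = Z/2Z.
  H_2: rank ker ∂_2 − rank ∂_3 = (10 − 10) − 0 = 0, and there is no ∂_3, so H_2 = 0.

(K is a triangulation of the real projective plane RP^2.)

H_0 ≅ Z,  H_1 ≅ Z/2Z,  H_2 = 0.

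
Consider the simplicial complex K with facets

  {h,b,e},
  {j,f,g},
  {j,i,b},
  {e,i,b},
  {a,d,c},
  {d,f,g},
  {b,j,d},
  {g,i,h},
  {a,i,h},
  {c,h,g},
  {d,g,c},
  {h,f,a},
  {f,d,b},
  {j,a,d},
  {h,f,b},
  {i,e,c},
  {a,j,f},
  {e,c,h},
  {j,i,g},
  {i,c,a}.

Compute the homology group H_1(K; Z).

Fix the vertex order a < b < c < d < e < f < g < h < i < j and write every simplex with vertices in increasing order. Then dim K = 2 and the simplices of K are:

  0-simplices (10): a, b, c, d, e, f, g, h, i, j
  1-simplices (30): ac, ad, af, ah, ai, aj, bd, be, bf, bh, bi, bj, cd, ce, cg, ch, ci, df, dg, dj, eh, ei, fg, fh, fj, gh, gi, gj, hi, ij
  2-simplices (20): acd, aci, adj, afh, afj, ahi, bdf, bdj, beh, bei, bfh, bij, cdg, ceh, cei, cgh, dfg, fgj, ghi, gij

giving chain groups C_0 ≅ Z^10, C_1 ≅ Z^30, C_2 ≅ Z^20.

∂_1: C_1 → C_0 sends each edge [p,q] (with p < q) to q − p. For instance
  ∂ij = j − i.
As a 10×30 matrix over Z this has rank 9, with invariant factors (1,1,1,1,1,1,1,1,1).

The boundary map ∂_2: C_2 → C_1 acts by ∂[p,q,r] = [q,r] − [p,r] + [p,q]. For instance
  ∂cei = ei − ci + ce,
  ∂afj = fj − aj + af.
This gives a 30×20 integer matrix of rank 20; reducing to Smith normal form yields diagonal entries (1,1,1,1,1,1,1,1,1,1,1,1,1,1,1,1,1,1,1,2).

Computing H_k = (kernel of ∂_k) / (image of ∂_{k+1}):

  H_1: rank ker ∂_1 − rank ∂_2 = (30 − 9) − 20 = 1, and ∂_2 has invariant factor 2 > 1, so H_1 ≅ Z ⊕ Z_2.

(K is a triangulation of the Klein bottle.)

H_1 ≅ Z ⊕ Z_2.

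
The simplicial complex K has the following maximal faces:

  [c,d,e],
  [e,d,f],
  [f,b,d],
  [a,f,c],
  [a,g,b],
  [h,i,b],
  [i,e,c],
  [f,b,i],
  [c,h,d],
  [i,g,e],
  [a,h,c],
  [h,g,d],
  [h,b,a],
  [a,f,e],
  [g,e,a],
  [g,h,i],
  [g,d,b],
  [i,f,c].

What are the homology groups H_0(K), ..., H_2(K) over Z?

Take the total order a < b < c < d < e < f < g < h < i on the vertex set. Then K (dimension 2) consists of the simplices:

  0-simplices (9): a, b, c, d, e, f, g, h, i
  1-simplices (27): ab, ac, ae, af, ag, ah, bd, bf, bg, bh, bi, cd, ce, cf, ch, ci, de, df, dg, dh, ef, eg, ei, fi, gh, gi, hi
  2-simplices (18): abg, abh, acf, ach, aef, aeg, bdf, bdg, bfi, bhi, cde, cdh, cei, cfi, def, dgh, egi, ghi

Hence C_0 ≅ Z^9, C_1 ≅ Z^27, C_2 ≅ Z^18.

∂_1: C_1 → C_0 maps an edge to its endpoints' difference, ∂[p,q] = q − p. For instance
  ∂ae = e − a.
This gives a 9×27 integer matrix of rank 8; reducing to Smith normal form yields diagonal entries (1,1,1,1,1,1,1,1).

The boundary map ∂_2: C_2 → C_1 maps a triangle to the signed sum of its edges. For instance
  ∂abh = bh − ah + ab,
  ∂egi = gi − ei + eg.
The resulting 27×18 matrix has rank 18, and its Smith normal form has invariant factors (1,1,1,1,1,1,1,1,1,1,1,1,1,1,1,1,1,2).

Now H_k = ker ∂_k / im ∂_{k+1}, so:

  H_0: rank C_0 − rank ∂_1 = 9 − 8 = 1, and the invariant factors of ∂_1 are all 1, so H_0 ≅ Z.
  H_1: rank ker ∂_1 − rank ∂_2 = (27 − 8) − 18 = 1, and ∂_2 has invariant factor 2 > 1, so H_1 ≅ Z ⊕ Z/2Z.
  H_2: rank ker ∂_2 − rank ∂_3 = (18 − 18) − 0 = 0, and there is no ∂_3, so H_2 ≅ 0.

As a check, the Euler characteristic is 9 − 27 + 18 = 0, which agrees with 1 − 1 + 0 = 0.

H_0 = Z,  H_1 = Z ⊕ Z/2Z,  H_2 = 0.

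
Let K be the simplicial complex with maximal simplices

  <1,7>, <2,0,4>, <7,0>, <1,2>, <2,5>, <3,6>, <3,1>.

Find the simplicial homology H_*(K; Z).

H_0 = Z,  H_1 = Z,  H_2 = 0.

K has 8 vertices, 9 edges, 1 triangle.
rank ∂_0 = 0, rank ∂_1 = 7 ⇒ b_0 = 8 − 0 − 7 = 1; all invariant factors of ∂_1 are 1 so no torsion. So H_0 = Z.
rank ∂_1 = 7, rank ∂_2 = 1 ⇒ b_1 = 9 − 7 − 1 = 1; all invariant factors of ∂_2 are 1 so no torsion. So H_1 = Z.
rank ∂_2 = 1, rank ∂_3 = 0 ⇒ b_2 = 1 − 1 − 0 = 0. So H_2 = 0.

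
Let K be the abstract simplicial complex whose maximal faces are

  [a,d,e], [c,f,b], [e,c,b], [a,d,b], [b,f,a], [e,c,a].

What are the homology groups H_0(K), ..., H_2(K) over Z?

Take the total order a < b < c < d < e < f on the vertex set. Then K (dimension 2) consists of the simplices:

  0-simplices (6): a, b, c, d, e, f
  1-simplices (12): ab, ac, ad, ae, af, bc, bd, be, bf, ce, cf, de
  2-simplices (6): abd, abf, ace, ade, bce, bcf

so the chain groups are C_0 ≅ Z^6, C_1 ≅ Z^12, C_2 ≅ Z^6.

∂_1: C_1 → C_0 sends each edge [p,q] (with p < q) to q − p. For instance
  ∂ab = b − a.
This gives a 6×12 integer matrix of rank 5; reducing to Smith normal form yields diagonal entries (1,1,1,1,1).

Boundary ∂_2: C_2 → C_1 maps a triangle to the signed sum of its edges. For instance
  ∂ade = de − ae + ad,
  ∂bcf = cf − bf + bc.
This gives a 12×6 integer matrix of rank 6; reducing to Smith normal form yields diagonal entries (1,1,1,1,1,1).

Now H_k = ker ∂_k / im ∂_{k+1}, so:

  H_0: rank C_0 − rank ∂_1 = 6 − 5 = 1, and the invariant factors of ∂_1 are all 1, so H_0 = Z.
  H_1: rank ker ∂_1 − rank ∂_2 = (12 − 5) − 6 = 1, and the invariant factors of ∂_2 are all 1, so H_1 = Z.
  H_2: rank ker ∂_2 − rank ∂_3 = (6 − 6) − 0 = 0, and there is no ∂_3, so H_2 = 0.

H_0 ≅ Z,  H_1 ≅ Z,  H_2 = 0.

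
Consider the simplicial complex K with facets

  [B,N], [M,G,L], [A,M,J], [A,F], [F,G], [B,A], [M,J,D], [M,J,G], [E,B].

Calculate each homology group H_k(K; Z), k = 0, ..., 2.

H_0 = Z,  H_1 = Z,  H_2 = 0.

Fix the vertex order A < B < D < E < F < G < J < L < M < N and write every simplex with vertices in increasing order. Then dim K = 2 and the simplices of K are:

  0-simplices (10): A, B, D, E, F, G, J, L, M, N
  1-simplices (14): AB, AF, AJ, AM, BE, BN, DJ, DM, FG, GJ, GL, GM, JM, LM
  2-simplices (4): AJM, DJM, GJM, GLM

Hence C_0 ≅ Z^10, C_1 ≅ Z^14, C_2 ≅ Z^4.

∂_1: C_1 → C_0 maps an edge to its endpoints' difference, ∂[p,q] = q − p.
As a 10×14 matrix over Z this has rank 9, with invariant factors (1,1,1,1,1,1,1,1,1).

Boundary ∂_2: C_2 → C_1 sends each 2-simplex [p,q,r] to [q,r] − [p,r] + [p,q]. For instance
  ∂GLM = LM − GM + GL,
  ∂DJM = JM − DM + DJ.
As a 14×4 matrix over Z this has rank 4, with invariant factors (1,1,1,1).

Computing H_k = (kernel of ∂_k) / (image of ∂_{k+1}):

  H_0: rank C_0 − rank ∂_1 = 10 − 9 = 1, and the invariant factors of ∂_1 are all 1, so H_0 = Z.
  H_1: rank ker ∂_1 − rank ∂_2 = (14 − 9) − 4 = 1, and the invariant factors of ∂_2 are all 1, so H_1 = Z.
  H_2: rank ker ∂_2 − rank ∂_3 = (4 − 4) − 0 = 0, and there is no ∂_3, so H_2 = 0.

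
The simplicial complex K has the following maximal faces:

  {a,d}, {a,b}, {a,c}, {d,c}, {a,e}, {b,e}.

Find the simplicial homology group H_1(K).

Fix the vertex order a < b < c < d < e and write every simplex with vertices in increasing order. Then dim K = 1 and the simplices of K are:

  0-simplices (5): a, b, c, d, e
  1-simplices (6): ab, ac, ad, ae, be, cd

so the chain groups are C_0 ≅ Z^5, C_1 ≅ Z^6.

Boundary ∂_1: C_1 → C_0 maps an edge to its endpoints' difference, ∂[p,q] = q − p. For instance
  ∂cd = d − c.
As a 5×6 matrix over Z this has rank 4, with invariant factors (1,1,1,1).

Reading off H_k = ker ∂_k / im ∂_{k+1}:

  H_1: rank ker ∂_1 − rank ∂_2 = (6 − 4) − 0 = 2, and there is no ∂_2, so H_1 = Z^2.

H_1 = Z^2.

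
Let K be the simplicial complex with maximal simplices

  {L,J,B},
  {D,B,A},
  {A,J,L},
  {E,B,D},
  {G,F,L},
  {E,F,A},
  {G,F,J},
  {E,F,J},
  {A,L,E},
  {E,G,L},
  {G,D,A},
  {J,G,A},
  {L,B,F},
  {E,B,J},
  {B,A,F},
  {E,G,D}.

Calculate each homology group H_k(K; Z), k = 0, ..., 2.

H_0 ≅ Z,  H_1 ≅ Z^2,  H_2 ≅ Z.

Fix the vertex order A < B < D < E < F < G < J < L and write every simplex with vertices in increasing order. Then dim K = 2 and the simplices of K are:

  0-simplices (8): A, B, D, E, F, G, J, L
  1-simplices (24): AB, AD, AE, AF, AG, AJ, AL, BD, BE, BF, BJ, BL, DE, DG, EF, EG, EJ, EL, FG, FJ, FL, GJ, GL, JL
  2-simplices (16): ABD, ABF, ADG, AEF, AEL, AGJ, AJL, BDE, BEJ, BFL, BJL, DEG, EFJ, EGL, FGJ, FGL

giving chain groups C_0 ≅ Z^8, C_1 ≅ Z^24, C_2 ≅ Z^16.

∂_1: C_1 → C_0 sends each edge [p,q] (with p < q) to q − p. For instance
  ∂AB = B − A.
The 8×24 boundary matrix has rank 7 and Smith normal form diag(1,1,1,1,1,1,1).

∂_2: C_2 → C_1 maps a triangle to the signed sum of its edges. For instance
  ∂BDE = DE − BE + BD,
  ∂ABD = BD − AD + AB.
The 24×16 boundary matrix has rank 15 and Smith normal form diag(1,1,1,1,1,1,1,1,1,1,1,1,1,1,1).

Now H_k = ker ∂_k / im ∂_{k+1}, so:

  H_0: rank C_0 − rank ∂_1 = 8 − 7 = 1, and the invariant factors of ∂_1 are all 1, so H_0 = Z.
  H_1: rank ker ∂_1 − rank ∂_2 = (24 − 7) − 15 = 2, and the invariant factors of ∂_2 are all 1, so H_1 = Z^2.
  H_2: rank ker ∂_2 − rank ∂_3 = (16 − 15) − 0 = 1, and there is no ∂_3, so H_2 = Z.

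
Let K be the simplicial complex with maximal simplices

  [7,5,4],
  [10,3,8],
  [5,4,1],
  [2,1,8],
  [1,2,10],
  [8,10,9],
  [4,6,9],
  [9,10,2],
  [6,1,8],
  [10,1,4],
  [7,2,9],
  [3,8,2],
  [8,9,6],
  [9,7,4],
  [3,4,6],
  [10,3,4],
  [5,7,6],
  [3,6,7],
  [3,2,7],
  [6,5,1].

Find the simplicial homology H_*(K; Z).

Fix the vertex order 1 < 2 < 3 < 4 < 5 < 6 < 7 < 8 < 9 < 10 and write every simplex with vertices in increasing order. Then dim K = 2 and the simplices of K are:

  0-simplices (10): [1], [2], [3], [4], [5], [6], [7], [8], [9], [10]
  1-simplices (30): (30 of them)
  2-simplices (20): (20 of them)

so the chain groups are C_0 ≅ Z^10, C_1 ≅ Z^30, C_2 ≅ Z^20.

∂_1: C_1 → C_0 sends each edge [p,q] (with p < q) to q − p. For instance
  ∂[2,9] = [9] − [2].
As a 10×30 matrix over Z this has rank 9, with invariant factors (1,1,1,1,1,1,1,1,1).

The boundary map ∂_2: C_2 → C_1 maps a triangle to the signed sum of its edges. For instance
  ∂[4,6,9] = [6,9] − [4,9] + [4,6],
  ∂[4,5,7] = [5,7] − [4,7] + [4,5].
As a 30×20 matrix over Z this has rank 20, with invariant factors (1,1,1,1,1,1,1,1,1,1,1,1,1,1,1,1,1,1,1,2).

Reading off H_k = ker ∂_k / im ∂_{k+1}:

  H_0: rank C_0 − rank ∂_1 = 10 − 9 = 1, and the invariant factors of ∂_1 are all 1, so H_0 ≅ Z.
  H_1: rank ker ∂_1 − rank ∂_2 = (30 − 9) − 20 = 1, and ∂_2 has invariant factor 2 > 1, so H_1 ≅ Z ⊕ Z/2Z.
  H_2: rank ker ∂_2 − rank ∂_3 = (20 − 20) − 0 = 0, and there is no ∂_3, so H_2 ≅ 0.

As a check, the Euler characteristic is 10 − 30 + 20 = 0, which agrees with 1 − 1 + 0 = 0.
(K is a triangulation of the Klein bottle.)

H_0 ≅ Z,  H_1 ≅ Z ⊕ Z/2Z,  H_2 = 0.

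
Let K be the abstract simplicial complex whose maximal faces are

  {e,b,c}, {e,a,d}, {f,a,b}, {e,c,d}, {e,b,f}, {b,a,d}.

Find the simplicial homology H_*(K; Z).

Fix the vertex order a < b < c < d < e < f and write every simplex with vertices in increasing order. Then dim K = 2 and the simplices of K are:

  0-simplices (6): a, b, c, d, e, f
  1-simplices (12): ab, ad, ae, af, bc, bd, be, bf, cd, ce, de, ef
  2-simplices (6): abd, abf, ade, bce, bef, cde

giving chain groups C_0 ≅ Z^6, C_1 ≅ Z^12, C_2 ≅ Z^6.

Boundary ∂_1: C_1 → C_0 sends each edge [p,q] (with p < q) to q − p.
As a 6×12 matrix over Z this has rank 5, with invariant factors (1,1,1,1,1).

Boundary ∂_2: C_2 → C_1 maps a triangle to the signed sum of its edges. For instance
  ∂cde = de − ce + cd,
  ∂ade = de − ae + ad.
The 12×6 boundary matrix has rank 6 and Smith normal form diag(1,1,1,1,1,1).

Reading off H_k = ker ∂_k / im ∂_{k+1}:

  H_0: rank C_0 − rank ∂_1 = 6 − 5 = 1, and the invariant factors of ∂_1 are all 1, so H_0 ≅ Z.
  H_1: rank ker ∂_1 − rank ∂_2 = (12 − 5) − 6 = 1, and the invariant factors of ∂_2 are all 1, so H_1 ≅ Z.
  H_2: rank ker ∂_2 − rank ∂_3 = (6 − 6) − 0 = 0, and there is no ∂_3, so H_2 ≅ 0.

As a check, the Euler characteristic is 6 − 12 + 6 = 0, which agrees with 1 − 1 + 0 = 0.

H_0 ≅ Z,  H_1 ≅ Z,  H_2 = 0.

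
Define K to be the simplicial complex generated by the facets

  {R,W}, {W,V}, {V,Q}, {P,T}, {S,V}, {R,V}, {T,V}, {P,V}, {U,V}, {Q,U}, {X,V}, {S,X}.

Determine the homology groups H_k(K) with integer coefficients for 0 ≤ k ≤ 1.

Order the vertices as P < Q < R < S < T < U < V < W < X. Listing each simplex with vertices in this order, K has dimension 1 with simplices:

  0-simplices (9): P, Q, R, S, T, U, V, W, X
  1-simplices (12): PT, PV, QU, QV, RV, RW, SV, SX, TV, UV, VW, VX

so the chain groups are C_0 ≅ Z^9, C_1 ≅ Z^12.

Boundary ∂_1: C_1 → C_0 maps an edge to its endpoints' difference, ∂[p,q] = q − p. For instance
  ∂QU = U − Q.
The resulting 9×12 matrix has rank 8, and its Smith normal form has invariant factors (1,1,1,1,1,1,1,1).

Computing H_k = (kernel of ∂_k) / (image of ∂_{k+1}):

  H_0: rank C_0 − rank ∂_1 = 9 − 8 = 1, and the invariant factors of ∂_1 are all 1, so H_0 ≅ Z.
  H_1: rank ker ∂_1 − rank ∂_2 = (12 − 8) − 0 = 4, and there is no ∂_2, so H_1 ≅ Z^4.

(K is a triangulation of a wedge of 4 circles.)

H_0 ≅ Z,  H_1 ≅ Z^4.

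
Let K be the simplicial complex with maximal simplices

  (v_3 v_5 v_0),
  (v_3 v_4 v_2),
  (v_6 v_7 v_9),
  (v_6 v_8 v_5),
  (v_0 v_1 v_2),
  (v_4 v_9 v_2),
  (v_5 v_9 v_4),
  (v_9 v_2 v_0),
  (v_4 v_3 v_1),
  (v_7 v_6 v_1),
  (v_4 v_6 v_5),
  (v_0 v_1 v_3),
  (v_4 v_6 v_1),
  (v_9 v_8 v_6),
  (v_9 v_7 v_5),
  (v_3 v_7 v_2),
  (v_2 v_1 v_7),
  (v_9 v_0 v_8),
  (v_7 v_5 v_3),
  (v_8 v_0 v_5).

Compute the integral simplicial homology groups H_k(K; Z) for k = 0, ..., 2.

H_0 ≅ Z,  H_1 ≅ Z ⊕ Z/2,  H_2 = 0.

Fix the vertex order v_0 < v_1 < v_2 < v_3 < v_4 < v_5 < v_6 < v_7 < v_8 < v_9 and write every simplex with vertices in increasing order. Then dim K = 2 and the simplices of K are:

  0-simplices (10): [v_0], [v_1], [v_2], [v_3], [v_4], [v_5], [v_6], [v_7], [v_8], [v_9]
  1-simplices (30): (30 of them)
  2-simplices (20): (20 of them)

so the chain groups are C_0 ≅ Z^10, C_1 ≅ Z^30, C_2 ≅ Z^20.

∂_1: C_1 → C_0 sends each edge [p,q] (with p < q) to q − p. For instance
  ∂[v_1,v_3] = [v_3] − [v_1].
This gives a 10×30 integer matrix of rank 9; reducing to Smith normal form yields diagonal entries (1,1,1,1,1,1,1,1,1).

Boundary ∂_2: C_2 → C_1 maps a triangle to the signed sum of its edges. For instance
  ∂[v_5,v_7,v_9] = [v_7,v_9] − [v_5,v_9] + [v_5,v_7],
  ∂[v_2,v_4,v_9] = [v_4,v_9] − [v_2,v_9] + [v_2,v_4].
As a 30×20 matrix over Z this has rank 20, with invariant factors (1,1,1,1,1,1,1,1,1,1,1,1,1,1,1,1,1,1,1,2).

Reading off H_k = ker ∂_k / im ∂_{k+1}:

  H_0: rank C_0 − rank ∂_1 = 10 − 9 = 1, and the invariant factors of ∂_1 are all 1, so H_0 ≅ Z.
  H_1: rank ker ∂_1 − rank ∂_2 = (30 − 9) − 20 = 1, and ∂_2 has invariant factor 2 > 1, so H_1 ≅ Z ⊕ Z/2.
  H_2: rank ker ∂_2 − rank ∂_3 = (20 − 20) − 0 = 0, and there is no ∂_3, so H_2 ≅ 0.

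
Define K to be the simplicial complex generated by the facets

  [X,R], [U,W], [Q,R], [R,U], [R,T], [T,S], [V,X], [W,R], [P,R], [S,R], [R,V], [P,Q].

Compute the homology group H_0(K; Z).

H_0 = Z.

Order the vertices as P < Q < R < S < T < U < V < W < X. Listing each simplex with vertices in this order, K has dimension 1 with simplices:

  0-simplices (9): P, Q, R, S, T, U, V, W, X
  1-simplices (12): PQ, PR, QR, RS, RT, RU, RV, RW, RX, ST, UW, VX

Hence C_0 ≅ Z^9, C_1 ≅ Z^12.

The boundary map ∂_1: C_1 → C_0 is given by ∂[p,q] = [q] − [p]. For instance
  ∂RW = W − R.
The resulting 9×12 matrix has rank 8, and its Smith normal form has invariant factors (1,1,1,1,1,1,1,1).

Reading off H_k = ker ∂_k / im ∂_{k+1}:

  H_0: rank C_0 − rank ∂_1 = 9 − 8 = 1, and the invariant factors of ∂_1 are all 1, so H_0 ≅ Z.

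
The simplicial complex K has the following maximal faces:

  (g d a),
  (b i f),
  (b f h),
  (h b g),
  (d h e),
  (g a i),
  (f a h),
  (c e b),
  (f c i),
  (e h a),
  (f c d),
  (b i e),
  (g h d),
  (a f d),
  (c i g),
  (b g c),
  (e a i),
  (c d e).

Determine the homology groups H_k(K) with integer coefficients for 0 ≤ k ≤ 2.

H_0 ≅ Z,  H_1 ≅ Z ⊕ Z/2Z,  H_2 = 0.

Fix the vertex order a < b < c < d < e < f < g < h < i and write every simplex with vertices in increasing order. Then dim K = 2 and the simplices of K are:

  0-simplices (9): a, b, c, d, e, f, g, h, i
  1-simplices (27): ad, ae, af, ag, ah, ai, bc, be, bf, bg, bh, bi, cd, ce, cf, cg, ci, de, df, dg, dh, eh, ei, fh, fi, gh, gi
  2-simplices (18): adf, adg, aeh, aei, afh, agi, bce, bcg, bei, bfh, bfi, bgh, cde, cdf, cfi, cgi, deh, dgh

so the chain groups are C_0 ≅ Z^9, C_1 ≅ Z^27, C_2 ≅ Z^18.

The boundary map ∂_1: C_1 → C_0 is given by ∂[p,q] = [q] − [p]. For instance
  ∂bg = g − b.
The 9×27 boundary matrix has rank 8 and Smith normal form diag(1,1,1,1,1,1,1,1).

The boundary map ∂_2: C_2 → C_1 sends each 2-simplex [p,q,r] to [q,r] − [p,r] + [p,q]. For instance
  ∂dgh = gh − dh + dg,
  ∂cfi = fi − ci + cf.
This gives a 27×18 integer matrix of rank 18; reducing to Smith normal form yields diagonal entries (1,1,1,1,1,1,1,1,1,1,1,1,1,1,1,1,1,2).

Now H_k = ker ∂_k / im ∂_{k+1}, so:

  H_0: rank C_0 − rank ∂_1 = 9 − 8 = 1, and the invariant factors of ∂_1 are all 1, so H_0 = Z.
  H_1: rank ker ∂_1 − rank ∂_2 = (27 − 8) − 18 = 1, and ∂_2 has invariant factor 2 > 1, so H_1 = Z ⊕ Z/2Z.
  H_2: rank ker ∂_2 − rank ∂_3 = (18 − 18) − 0 = 0, and there is no ∂_3, so H_2 = 0.

(K is a triangulation of the Klein bottle.)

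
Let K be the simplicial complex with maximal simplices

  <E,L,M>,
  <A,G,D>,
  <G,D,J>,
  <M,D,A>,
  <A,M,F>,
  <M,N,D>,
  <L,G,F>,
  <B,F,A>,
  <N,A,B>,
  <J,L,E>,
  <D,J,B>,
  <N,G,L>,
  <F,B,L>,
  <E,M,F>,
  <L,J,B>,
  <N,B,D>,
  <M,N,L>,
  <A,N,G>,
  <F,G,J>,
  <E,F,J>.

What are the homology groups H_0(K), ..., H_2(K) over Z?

Fix the vertex order A < B < D < E < F < G < J < L < M < N and write every simplex with vertices in increasing order. Then dim K = 2 and the simplices of K are:

  0-simplices (10): A, B, D, E, F, G, J, L, M, N
  1-simplices (30): AB, AD, AF, AG, AM, AN, BD, BF, BJ, BL, BN, DG, DJ, DM, DN, EF, EJ, EL, EM, FG, FJ, FL, FM, GJ, GL, GN, JL, LM, LN, MN
  2-simplices (20): ABF, ABN, ADG, ADM, AFM, AGN, BDJ, BDN, BFL, BJL, DGJ, DMN, EFJ, EFM, EJL, ELM, FGJ, FGL, GLN, LMN

Hence C_0 ≅ Z^10, C_1 ≅ Z^30, C_2 ≅ Z^20.

Boundary ∂_1: C_1 → C_0 is given by ∂[p,q] = [q] − [p].
As a 10×30 matrix over Z this has rank 9, with invariant factors (1,1,1,1,1,1,1,1,1).

Boundary ∂_2: C_2 → C_1 acts by ∂[p,q,r] = [q,r] − [p,r] + [p,q]. For instance
  ∂BDJ = DJ − BJ + BD,
  ∂LMN = MN − LN + LM.
This gives a 30×20 integer matrix of rank 20; reducing to Smith normal form yields diagonal entries (1,1,1,1,1,1,1,1,1,1,1,1,1,1,1,1,1,1,1,2).

From H_k ≅ ker(∂_k) / im(∂_{k+1}) we obtain:

  H_0: rank C_0 − rank ∂_1 = 10 − 9 = 1, and the invariant factors of ∂_1 are all 1, so H_0 = Z.
  H_1: rank ker ∂_1 − rank ∂_2 = (30 − 9) − 20 = 1, and ∂_2 has invariant factor 2 > 1, so H_1 = Z ⊕ Z/2.
  H_2: rank ker ∂_2 − rank ∂_3 = (20 − 20) − 0 = 0, and there is no ∂_3, so H_2 = 0.

H_0 = Z,  H_1 = Z ⊕ Z/2,  H_2 = 0.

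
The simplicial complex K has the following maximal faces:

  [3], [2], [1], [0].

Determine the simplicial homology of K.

H_0 ≅ Z^4.

We work with the vertex ordering 0 < 1 < 2 < 3. The simplices of K, each written with vertices in increasing order, are:

  0-simplices (4): [0], [1], [2], [3]

so the chain groups are C_0 ≅ Z^4.

Reading off H_k = ker ∂_k / im ∂_{k+1}:

  H_0: rank C_0 − rank ∂_1 = 4 − 0 = 4, and there is no ∂_1, so H_0 = Z^4.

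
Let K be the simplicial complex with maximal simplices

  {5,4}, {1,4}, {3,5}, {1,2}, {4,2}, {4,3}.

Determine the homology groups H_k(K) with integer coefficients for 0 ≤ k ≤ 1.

Fix the vertex order 1 < 2 < 3 < 4 < 5 and write every simplex with vertices in increasing order. Then dim K = 1 and the simplices of K are:

  0-simplices (5): [1], [2], [3], [4], [5]
  1-simplices (6): [1,2], [1,4], [2,4], [3,4], [3,5], [4,5]

so the chain groups are C_0 ≅ Z^5, C_1 ≅ Z^6.

∂_1: C_1 → C_0 maps an edge to its endpoints' difference, ∂[p,q] = q − p. For instance
  ∂[4,5] = [5] − [4].
This gives a 5×6 integer matrix of rank 4; reducing to Smith normal form yields diagonal entries (1,1,1,1).

From H_k ≅ ker(∂_k) / im(∂_{k+1}) we obtain:

  H_0: rank C_0 − rank ∂_1 = 5 − 4 = 1, and the invariant factors of ∂_1 are all 1, so H_0 ≅ Z.
  H_1: rank ker ∂_1 − rank ∂_2 = (6 − 4) − 0 = 2, and there is no ∂_2, so H_1 ≅ Z^2.

As a check, the Euler characteristic is 5 − 6 = -1, which agrees with 1 − 2 = -1.

H_0 ≅ Z,  H_1 ≅ Z^2.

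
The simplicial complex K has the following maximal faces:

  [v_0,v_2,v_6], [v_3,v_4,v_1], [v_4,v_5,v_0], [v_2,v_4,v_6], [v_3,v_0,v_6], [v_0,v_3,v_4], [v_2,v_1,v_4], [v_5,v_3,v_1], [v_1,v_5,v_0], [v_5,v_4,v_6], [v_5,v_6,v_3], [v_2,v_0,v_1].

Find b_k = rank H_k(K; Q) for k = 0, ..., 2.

b_0 = 1, b_1 = 0, b_2 = 0.

K has 7 vertices, 18 edges, 12 triangles.
rank ∂_0 = 0, rank ∂_1 = 6 ⇒ b_0 = 7 − 0 − 6 = 1; all invariant factors of ∂_1 are 1 so no torsion. So H_0 ≅ Z.
rank ∂_1 = 6, rank ∂_2 = 12 ⇒ b_1 = 18 − 6 − 12 = 0; ∂_2 has invariant factor(s) [2] giving torsion. So H_1 ≅ Z/2.
rank ∂_2 = 12, rank ∂_3 = 0 ⇒ b_2 = 12 − 12 − 0 = 0. So H_2 ≅ 0.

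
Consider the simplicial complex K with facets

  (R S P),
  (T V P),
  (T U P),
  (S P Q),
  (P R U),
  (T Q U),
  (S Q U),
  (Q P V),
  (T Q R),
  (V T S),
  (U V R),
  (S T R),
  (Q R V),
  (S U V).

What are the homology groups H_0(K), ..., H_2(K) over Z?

We work with the vertex ordering P < Q < R < S < T < U < V. The simplices of K, each written with vertices in increasing order, are:

  0-simplices (7): P, Q, R, S, T, U, V
  1-simplices (21): PQ, PR, PS, PT, PU, PV, QR, QS, QT, QU, QV, RS, RT, RU, RV, ST, SU, SV, TU, TV, UV
  2-simplices (14): PQS, PQV, PRS, PRU, PTU, PTV, QRT, QRV, QSU, QTU, RST, RUV, STV, SUV

so the chain groups are C_0 ≅ Z^7, C_1 ≅ Z^21, C_2 ≅ Z^14.

∂_1: C_1 → C_0 is given by ∂[p,q] = [q] − [p]. For instance
  ∂UV = V − U.
The 7×21 boundary matrix has rank 6 and Smith normal form diag(1,1,1,1,1,1).

The boundary map ∂_2: C_2 → C_1 maps a triangle to the signed sum of its edges. For instance
  ∂PRS = RS − PS + PR,
  ∂PRU = RU − PU + PR.
As a 21×14 matrix over Z this has rank 13, with invariant factors (1,1,1,1,1,1,1,1,1,1,1,1,1).

Computing H_k = (kernel of ∂_k) / (image of ∂_{k+1}):

  H_0: rank C_0 − rank ∂_1 = 7 − 6 = 1, and the invariant factors of ∂_1 are all 1, so H_0 = Z.
  H_1: rank ker ∂_1 − rank ∂_2 = (21 − 6) − 13 = 2, and the invariant factors of ∂_2 are all 1, so H_1 = Z^2.
  H_2: rank ker ∂_2 − rank ∂_3 = (14 − 13) − 0 = 1, and there is no ∂_3, so H_2 = Z.

As a check, the Euler characteristic is 7 − 21 + 14 = 0, which agrees with 1 − 2 + 1 = 0.

H_0 ≅ Z,  H_1 ≅ Z^2,  H_2 ≅ Z.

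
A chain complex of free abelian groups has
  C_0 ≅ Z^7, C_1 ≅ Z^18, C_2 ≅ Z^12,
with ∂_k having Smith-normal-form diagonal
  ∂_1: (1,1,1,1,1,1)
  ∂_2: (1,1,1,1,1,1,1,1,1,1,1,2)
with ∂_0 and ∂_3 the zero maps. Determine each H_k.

H_0: b_0 = 7 − 0 − 6 = 1; torsion from ∂_1 factors > 1: none. So H_0 = Z.
H_1: b_1 = 18 − 6 − 12 = 0; torsion from ∂_2 factors > 1: [2]. So H_1 = Z_2.
H_2: b_2 = 12 − 12 − 0 = 0; torsion from ∂_3 factors > 1: none. So H_2 = 0.

H_0 = Z,  H_1 = Z_2,  H_2 = 0.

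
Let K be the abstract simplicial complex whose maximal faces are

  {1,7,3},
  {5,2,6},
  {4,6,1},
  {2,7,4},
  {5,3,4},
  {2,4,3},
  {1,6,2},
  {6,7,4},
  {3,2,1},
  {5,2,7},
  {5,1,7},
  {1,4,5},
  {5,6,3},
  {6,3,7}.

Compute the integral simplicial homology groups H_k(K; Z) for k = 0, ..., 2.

H_0 ≅ Z,  H_1 ≅ Z^2,  H_2 ≅ Z.

Take the total order 1 < 2 < 3 < 4 < 5 < 6 < 7 on the vertex set. Then K (dimension 2) consists of the simplices:

  0-simplices (7): [1], [2], [3], [4], [5], [6], [7]
  1-simplices (21): [1,2], [1,3], [1,4], [1,5], [1,6], [1,7], [2,3], [2,4], [2,5], [2,6], [2,7], [3,4], [3,5], [3,6], [3,7], [4,5], [4,6], [4,7], [5,6], [5,7], [6,7]
  2-simplices (14): [1,2,3], [1,2,6], [1,3,7], [1,4,5], [1,4,6], [1,5,7], [2,3,4], [2,4,7], [2,5,6], [2,5,7], [3,4,5], [3,5,6], [3,6,7], [4,6,7]

giving chain groups C_0 ≅ Z^7, C_1 ≅ Z^21, C_2 ≅ Z^14.

∂_1: C_1 → C_0 maps an edge to its endpoints' difference, ∂[p,q] = q − p. For instance
  ∂[5,6] = [6] − [5].
As a 7×21 matrix over Z this has rank 6, with invariant factors (1,1,1,1,1,1).

The boundary map ∂_2: C_2 → C_1 maps a triangle to the signed sum of its edges. For instance
  ∂[3,6,7] = [6,7] − [3,7] + [3,6],
  ∂[3,5,6] = [5,6] − [3,6] + [3,5].
As a 21×14 matrix over Z this has rank 13, with invariant factors (1,1,1,1,1,1,1,1,1,1,1,1,1).

Now H_k = ker ∂_k / im ∂_{k+1}, so:

  H_0: rank C_0 − rank ∂_1 = 7 − 6 = 1, and the invariant factors of ∂_1 are all 1, so H_0 = Z.
  H_1: rank ker ∂_1 − rank ∂_2 = (21 − 6) − 13 = 2, and the invariant factors of ∂_2 are all 1, so H_1 = Z^2.
  H_2: rank ker ∂_2 − rank ∂_3 = (14 − 13) − 0 = 1, and there is no ∂_3, so H_2 = Z.

(K is a triangulation of the torus T^2.)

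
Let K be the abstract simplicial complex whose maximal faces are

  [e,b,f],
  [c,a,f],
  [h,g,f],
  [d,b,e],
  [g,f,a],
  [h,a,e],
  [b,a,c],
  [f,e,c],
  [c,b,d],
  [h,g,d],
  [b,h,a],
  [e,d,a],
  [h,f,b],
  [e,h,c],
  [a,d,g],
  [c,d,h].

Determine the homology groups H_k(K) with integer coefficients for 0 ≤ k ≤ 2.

We work with the vertex ordering a < b < c < d < e < f < g < h. The simplices of K, each written with vertices in increasing order, are:

  0-simplices (8): a, b, c, d, e, f, g, h
  1-simplices (24): ab, ac, ad, ae, af, ag, ah, bc, bd, be, bf, bh, cd, ce, cf, ch, de, dg, dh, ef, eh, fg, fh, gh
  2-simplices (16): abc, abh, acf, ade, adg, aeh, afg, bcd, bde, bef, bfh, cdh, cef, ceh, dgh, fgh

giving chain groups C_0 ≅ Z^8, C_1 ≅ Z^24, C_2 ≅ Z^16.

Boundary ∂_1: C_1 → C_0 maps an edge to its endpoints' difference, ∂[p,q] = q − p. For instance
  ∂de = e − d.
The resulting 8×24 matrix has rank 7, and its Smith normal form has invariant factors (1,1,1,1,1,1,1).

Boundary ∂_2: C_2 → C_1 maps a triangle to the signed sum of its edges. For instance
  ∂bfh = fh − bh + bf,
  ∂bef = ef − bf + be.
The 24×16 boundary matrix has rank 15 and Smith normal form diag(1,1,1,1,1,1,1,1,1,1,1,1,1,1,1).

Now H_k = ker ∂_k / im ∂_{k+1}, so:

  H_0: rank C_0 − rank ∂_1 = 8 − 7 = 1, and the invariant factors of ∂_1 are all 1, so H_0 ≅ Z.
  H_1: rank ker ∂_1 − rank ∂_2 = (24 − 7) − 15 = 2, and the invariant factors of ∂_2 are all 1, so H_1 ≅ Z^2.
  H_2: rank ker ∂_2 − rank ∂_3 = (16 − 15) − 0 = 1, and there is no ∂_3, so H_2 ≅ Z.

As a check, the Euler characteristic is 8 − 24 + 16 = 0, which agrees with 1 − 2 + 1 = 0.
(K is a triangulation of the torus T^2.)

H_0 ≅ Z,  H_1 ≅ Z^2,  H_2 ≅ Z.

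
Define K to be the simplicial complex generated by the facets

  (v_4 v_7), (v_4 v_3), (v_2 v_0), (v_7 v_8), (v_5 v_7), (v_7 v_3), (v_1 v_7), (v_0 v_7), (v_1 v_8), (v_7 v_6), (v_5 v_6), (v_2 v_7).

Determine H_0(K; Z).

H_0 ≅ Z.

Fix the vertex order v_0 < v_1 < v_2 < v_3 < v_4 < v_5 < v_6 < v_7 < v_8 and write every simplex with vertices in increasing order. Then dim K = 1 and the simplices of K are:

  0-simplices (9): [v_0], [v_1], [v_2], [v_3], [v_4], [v_5], [v_6], [v_7], [v_8]
  1-simplices (12): [v_0,v_2], [v_0,v_7], [v_1,v_7], [v_1,v_8], [v_2,v_7], [v_3,v_4], [v_3,v_7], [v_4,v_7], [v_5,v_6], [v_5,v_7], [v_6,v_7], [v_7,v_8]

Hence C_0 ≅ Z^9, C_1 ≅ Z^12.

The boundary map ∂_1: C_1 → C_0 sends each edge [p,q] (with p < q) to q − p.
The resulting 9×12 matrix has rank 8, and its Smith normal form has invariant factors (1,1,1,1,1,1,1,1).

Computing H_k = (kernel of ∂_k) / (image of ∂_{k+1}):

  H_0: rank C_0 − rank ∂_1 = 9 − 8 = 1, and the invariant factors of ∂_1 are all 1, so H_0 = Z.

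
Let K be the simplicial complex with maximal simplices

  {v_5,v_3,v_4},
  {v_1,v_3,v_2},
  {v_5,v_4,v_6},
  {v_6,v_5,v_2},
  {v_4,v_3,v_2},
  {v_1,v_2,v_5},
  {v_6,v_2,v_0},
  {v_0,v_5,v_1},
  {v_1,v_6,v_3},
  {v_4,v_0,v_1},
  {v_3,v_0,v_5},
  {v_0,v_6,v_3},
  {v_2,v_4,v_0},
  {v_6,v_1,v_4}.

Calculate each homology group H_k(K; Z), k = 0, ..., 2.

H_0 = Z,  H_1 = Z^2,  H_2 = Z.

Fix the vertex order v_0 < v_1 < v_2 < v_3 < v_4 < v_5 < v_6 and write every simplex with vertices in increasing order. Then dim K = 2 and the simplices of K are:

  0-simplices (7): [v_0], [v_1], [v_2], [v_3], [v_4], [v_5], [v_6]
  1-simplices (21): (21 of them)
  2-simplices (14): (14 of them)

so the chain groups are C_0 ≅ Z^7, C_1 ≅ Z^21, C_2 ≅ Z^14.

The boundary map ∂_1: C_1 → C_0 maps an edge to its endpoints' difference, ∂[p,q] = q − p. For instance
  ∂[v_1,v_4] = [v_4] − [v_1].
The 7×21 boundary matrix has rank 6 and Smith normal form diag(1,1,1,1,1,1).

The boundary map ∂_2: C_2 → C_1 maps a triangle to the signed sum of its edges. For instance
  ∂[v_0,v_3,v_6] = [v_3,v_6] − [v_0,v_6] + [v_0,v_3],
  ∂[v_0,v_2,v_4] = [v_2,v_4] − [v_0,v_4] + [v_0,v_2].
The 21×14 boundary matrix has rank 13 and Smith normal form diag(1,1,1,1,1,1,1,1,1,1,1,1,1).

Now H_k = ker ∂_k / im ∂_{k+1}, so:

  H_0: rank C_0 − rank ∂_1 = 7 − 6 = 1, and the invariant factors of ∂_1 are all 1, so H_0 = Z.
  H_1: rank ker ∂_1 − rank ∂_2 = (21 − 6) − 13 = 2, and the invariant factors of ∂_2 are all 1, so H_1 = Z^2.
  H_2: rank ker ∂_2 − rank ∂_3 = (14 − 13) − 0 = 1, and there is no ∂_3, so H_2 = Z.

As a check, the Euler characteristic is 7 − 21 + 14 = 0, which agrees with 1 − 2 + 1 = 0.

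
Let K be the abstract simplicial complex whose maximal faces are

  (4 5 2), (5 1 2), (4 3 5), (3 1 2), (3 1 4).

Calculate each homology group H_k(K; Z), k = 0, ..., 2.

H_0 = Z,  H_1 = Z,  H_2 = 0.

Order the vertices as 1 < 2 < 3 < 4 < 5. Listing each simplex with vertices in this order, K has dimension 2 with simplices:

  0-simplices (5): [1], [2], [3], [4], [5]
  1-simplices (10): [1,2], [1,3], [1,4], [1,5], [2,3], [2,4], [2,5], [3,4], [3,5], [4,5]
  2-simplices (5): [1,2,3], [1,2,5], [1,3,4], [2,4,5], [3,4,5]

so the chain groups are C_0 ≅ Z^5, C_1 ≅ Z^10, C_2 ≅ Z^5.

∂_1: C_1 → C_0 maps an edge to its endpoints' difference, ∂[p,q] = q − p.
The resulting 5×10 matrix has rank 4, and its Smith normal form has invariant factors (1,1,1,1).

∂_2: C_2 → C_1 sends each 2-simplex [p,q,r] to [q,r] − [p,r] + [p,q]. For instance
  ∂[1,2,3] = [2,3] − [1,3] + [1,2],
  ∂[1,3,4] = [3,4] − [1,4] + [1,3].
As a 10×5 matrix over Z this has rank 5, with invariant factors (1,1,1,1,1).

Computing H_k = (kernel of ∂_k) / (image of ∂_{k+1}):

  H_0: rank C_0 − rank ∂_1 = 5 − 4 = 1, and the invariant factors of ∂_1 are all 1, so H_0 = Z.
  H_1: rank ker ∂_1 − rank ∂_2 = (10 − 4) − 5 = 1, and the invariant factors of ∂_2 are all 1, so H_1 = Z.
  H_2: rank ker ∂_2 − rank ∂_3 = (5 − 5) − 0 = 0, and there is no ∂_3, so H_2 = 0.

(K is a triangulation of the Möbius band.)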